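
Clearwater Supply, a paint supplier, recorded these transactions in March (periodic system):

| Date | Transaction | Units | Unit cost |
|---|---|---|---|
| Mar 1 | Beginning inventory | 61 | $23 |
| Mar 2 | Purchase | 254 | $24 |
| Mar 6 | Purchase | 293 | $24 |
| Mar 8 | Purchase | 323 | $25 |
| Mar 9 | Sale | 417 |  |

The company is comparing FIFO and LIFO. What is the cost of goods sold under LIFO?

COGS = $10,331

FIFO COGS: 61 @ $23 + 254 @ $24 + 102 @ $24 = $9,947
LIFO COGS: 323 @ $25 + 94 @ $24 = $10,331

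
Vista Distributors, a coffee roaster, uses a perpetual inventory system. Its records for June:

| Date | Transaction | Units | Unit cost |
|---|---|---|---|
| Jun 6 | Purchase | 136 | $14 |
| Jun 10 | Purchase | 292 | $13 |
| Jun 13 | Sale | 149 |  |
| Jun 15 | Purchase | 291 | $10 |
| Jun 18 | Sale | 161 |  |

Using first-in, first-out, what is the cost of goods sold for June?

COGS = $4,166

Jun 13, 149 sold [FIFO — oldest first]: 136 @ $14 + 13 @ $13 = $2,073
Jun 18, 161 sold [FIFO — oldest first]: 161 @ $13 = $2,093
Total COGS = $2,073 + $2,093 = $4,166
Ending inventory: 118 @ $13 + 291 @ $10 = $4,444
Check: goods available $8,610 = COGS $4,166 + ending $4,444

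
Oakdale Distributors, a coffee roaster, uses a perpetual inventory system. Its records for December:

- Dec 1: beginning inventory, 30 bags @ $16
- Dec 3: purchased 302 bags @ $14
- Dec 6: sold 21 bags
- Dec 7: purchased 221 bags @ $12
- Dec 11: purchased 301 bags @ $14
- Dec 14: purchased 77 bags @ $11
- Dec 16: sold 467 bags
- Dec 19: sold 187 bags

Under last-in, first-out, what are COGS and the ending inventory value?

Dec 6, 21 sold [LIFO — newest first]: 21 @ $14 = $294
Dec 16, 467 sold [LIFO — newest first]: 77 @ $11 + 301 @ $14 + 89 @ $12 = $6,129
Dec 19, 187 sold [LIFO — newest first]: 132 @ $12 + 55 @ $14 = $2,354
Total COGS = $294 + $6,129 + $2,354 = $8,777
Ending inventory: 30 @ $16 + 226 @ $14 = $3,644

COGS = $8,777; ending inventory = $3,644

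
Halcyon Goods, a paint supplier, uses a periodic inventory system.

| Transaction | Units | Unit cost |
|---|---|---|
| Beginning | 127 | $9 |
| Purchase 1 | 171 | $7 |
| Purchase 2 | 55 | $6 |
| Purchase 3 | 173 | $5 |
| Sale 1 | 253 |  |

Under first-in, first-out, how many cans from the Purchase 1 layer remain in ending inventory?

Sale 1 (253) [FIFO — oldest first]: 127 @ $9 + 126 @ $7 = $2,025
Ending inventory: 45 @ $7 + 55 @ $6 + 173 @ $5 = $1,510
Check: goods available $3,535 = COGS $2,025 + ending $1,510

45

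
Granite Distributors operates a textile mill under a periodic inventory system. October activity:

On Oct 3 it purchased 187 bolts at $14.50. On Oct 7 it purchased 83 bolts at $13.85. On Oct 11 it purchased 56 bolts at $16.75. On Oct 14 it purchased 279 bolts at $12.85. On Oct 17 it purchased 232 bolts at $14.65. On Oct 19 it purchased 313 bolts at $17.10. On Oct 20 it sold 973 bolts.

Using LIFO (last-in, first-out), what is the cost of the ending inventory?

Oct 20, 973 sold [LIFO — newest first]: 313 @ $17.10 + 232 @ $14.65 + 279 @ $12.85 + 56 @ $16.75 + 83 @ $13.85 + 10 @ $14.50 = $14,568.80
Ending inventory: 177 @ $14.50 = $2,566.50
Check: goods available $17,135.30 = COGS $14,568.80 + ending $2,566.50

Ending inventory = $2,566.50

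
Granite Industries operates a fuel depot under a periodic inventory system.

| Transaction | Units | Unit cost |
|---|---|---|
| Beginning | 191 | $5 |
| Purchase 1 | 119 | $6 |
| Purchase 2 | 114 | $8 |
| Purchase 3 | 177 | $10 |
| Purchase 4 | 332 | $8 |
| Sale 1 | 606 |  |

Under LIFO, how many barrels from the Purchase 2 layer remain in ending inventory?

17

Sale 1 (606) [LIFO — newest first]: 332 @ $8 + 177 @ $10 + 97 @ $8 = $5,202
Ending inventory: 191 @ $5 + 119 @ $6 + 17 @ $8 = $1,805
Check: goods available $7,007 = COGS $5,202 + ending $1,805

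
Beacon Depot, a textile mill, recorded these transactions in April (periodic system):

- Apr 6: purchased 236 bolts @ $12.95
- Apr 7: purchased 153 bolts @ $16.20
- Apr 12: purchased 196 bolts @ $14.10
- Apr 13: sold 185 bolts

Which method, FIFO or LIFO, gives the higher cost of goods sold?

FIFO COGS: 185 @ $12.95 = $2,395.75
LIFO COGS: 185 @ $14.10 = $2,608.50

LIFO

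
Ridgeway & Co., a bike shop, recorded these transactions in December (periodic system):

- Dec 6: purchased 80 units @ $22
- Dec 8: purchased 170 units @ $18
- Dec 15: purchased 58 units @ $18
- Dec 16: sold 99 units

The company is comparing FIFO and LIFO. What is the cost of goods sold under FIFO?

COGS = $2,102

FIFO COGS: 80 @ $22 + 19 @ $18 = $2,102
LIFO COGS: 58 @ $18 + 41 @ $18 = $1,782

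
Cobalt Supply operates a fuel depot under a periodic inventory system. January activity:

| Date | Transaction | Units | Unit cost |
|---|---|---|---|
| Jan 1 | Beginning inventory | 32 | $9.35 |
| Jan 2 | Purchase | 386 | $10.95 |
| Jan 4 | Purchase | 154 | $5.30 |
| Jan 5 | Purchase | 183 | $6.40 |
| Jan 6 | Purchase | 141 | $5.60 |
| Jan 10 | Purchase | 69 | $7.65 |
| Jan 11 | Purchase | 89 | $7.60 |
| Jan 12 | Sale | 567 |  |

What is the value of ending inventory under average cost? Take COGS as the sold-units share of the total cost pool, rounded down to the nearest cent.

Jan 12, sell 567: 567/1054 × $8,507.15 → $4,576.42
Ending inventory (cost pool remaining) = $3,930.73

Ending inventory = $3,930.73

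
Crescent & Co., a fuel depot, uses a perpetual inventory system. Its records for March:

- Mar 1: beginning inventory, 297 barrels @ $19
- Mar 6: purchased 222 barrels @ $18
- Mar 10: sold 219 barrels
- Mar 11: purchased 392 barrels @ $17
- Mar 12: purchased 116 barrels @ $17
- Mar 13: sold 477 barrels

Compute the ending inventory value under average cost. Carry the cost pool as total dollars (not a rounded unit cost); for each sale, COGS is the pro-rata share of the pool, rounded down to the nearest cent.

Ending inventory = $5,820.23

After Mar 1: 297 on hand, pool $5,643.00 (≈ $19.0000 each)
After Mar 6: 519 on hand, pool $9,639.00 (≈ $18.5723 each)
Mar 10, sell 219: 219/519 × $9,639.00 → $4,067.32
After Mar 11: 692 on hand, pool $12,235.68 (≈ $17.6816 each)
After Mar 12: 808 on hand, pool $14,207.68 (≈ $17.5838 each)
Mar 13, sell 477: 477/808 × $14,207.68 → $8,387.45
Total COGS = $4,067.32 + $8,387.45 = $12,454.77
Ending inventory (cost pool remaining) = $5,820.23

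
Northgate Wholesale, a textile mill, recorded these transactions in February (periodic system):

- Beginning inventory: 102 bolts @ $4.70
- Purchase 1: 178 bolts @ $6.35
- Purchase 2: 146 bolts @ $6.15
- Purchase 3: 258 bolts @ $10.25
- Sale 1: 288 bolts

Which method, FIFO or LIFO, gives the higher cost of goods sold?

LIFO

FIFO COGS: 102 @ $4.70 + 178 @ $6.35 + 8 @ $6.15 = $1,658.90
LIFO COGS: 258 @ $10.25 + 30 @ $6.15 = $2,829.00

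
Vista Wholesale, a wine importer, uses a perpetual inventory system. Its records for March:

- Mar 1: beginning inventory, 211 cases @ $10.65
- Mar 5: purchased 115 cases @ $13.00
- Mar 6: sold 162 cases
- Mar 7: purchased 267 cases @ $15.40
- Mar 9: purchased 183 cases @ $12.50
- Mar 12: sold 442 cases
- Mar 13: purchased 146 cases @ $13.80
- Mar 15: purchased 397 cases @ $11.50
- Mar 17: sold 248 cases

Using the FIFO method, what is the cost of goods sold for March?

COGS = $11,190.25

Mar 6, 162 sold [FIFO — oldest first]: 162 @ $10.65 = $1,725.30
Mar 12, 442 sold [FIFO — oldest first]: 49 @ $10.65 + 115 @ $13.00 + 267 @ $15.40 + 11 @ $12.50 = $6,266.15
Mar 17, 248 sold [FIFO — oldest first]: 172 @ $12.50 + 76 @ $13.80 = $3,198.80
Total COGS = $1,725.30 + $6,266.15 + $3,198.80 = $11,190.25
Ending inventory: 70 @ $13.80 + 397 @ $11.50 = $5,531.50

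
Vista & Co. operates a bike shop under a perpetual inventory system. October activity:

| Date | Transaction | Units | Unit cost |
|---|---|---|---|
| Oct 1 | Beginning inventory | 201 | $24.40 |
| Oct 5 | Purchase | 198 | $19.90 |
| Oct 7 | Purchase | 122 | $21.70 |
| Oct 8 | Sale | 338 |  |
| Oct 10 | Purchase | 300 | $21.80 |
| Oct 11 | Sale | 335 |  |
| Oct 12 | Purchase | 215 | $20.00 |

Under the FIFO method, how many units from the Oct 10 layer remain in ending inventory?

148

Oct 8, 338 sold [FIFO — oldest first]: 201 @ $24.40 + 137 @ $19.90 = $7,630.70
Oct 11, 335 sold [FIFO — oldest first]: 61 @ $19.90 + 122 @ $21.70 + 152 @ $21.80 = $7,174.90
Total COGS = $7,630.70 + $7,174.90 = $14,805.60
Ending inventory: 148 @ $21.80 + 215 @ $20.00 = $7,526.40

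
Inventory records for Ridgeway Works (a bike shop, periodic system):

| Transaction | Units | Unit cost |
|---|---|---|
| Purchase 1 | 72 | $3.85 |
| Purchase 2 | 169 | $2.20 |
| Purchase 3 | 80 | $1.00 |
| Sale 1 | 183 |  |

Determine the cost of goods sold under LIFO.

COGS = $306.60

Sale 1 (183) [LIFO — newest first]: 80 @ $1.00 + 103 @ $2.20 = $306.60
Ending inventory: 72 @ $3.85 + 66 @ $2.20 = $422.40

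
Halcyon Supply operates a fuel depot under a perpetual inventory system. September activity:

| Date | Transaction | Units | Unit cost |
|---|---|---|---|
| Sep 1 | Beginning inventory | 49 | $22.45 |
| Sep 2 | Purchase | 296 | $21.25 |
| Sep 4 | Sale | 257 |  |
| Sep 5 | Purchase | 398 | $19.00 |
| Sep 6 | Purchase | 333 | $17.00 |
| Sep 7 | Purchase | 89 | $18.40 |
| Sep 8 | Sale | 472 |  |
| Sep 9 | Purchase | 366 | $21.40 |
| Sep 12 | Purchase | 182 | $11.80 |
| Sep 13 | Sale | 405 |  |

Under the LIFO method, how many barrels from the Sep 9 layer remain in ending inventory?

Sep 4, 257 sold [LIFO — newest first]: 257 @ $21.25 = $5,461.25
Sep 8, 472 sold [LIFO — newest first]: 89 @ $18.40 + 333 @ $17.00 + 50 @ $19.00 = $8,248.60
Sep 13, 405 sold [LIFO — newest first]: 182 @ $11.80 + 223 @ $21.40 = $6,919.80
Total COGS = $5,461.25 + $8,248.60 + $6,919.80 = $20,629.65
Ending inventory: 49 @ $22.45 + 39 @ $21.25 + 348 @ $19.00 + 143 @ $21.40 = $11,601.00

143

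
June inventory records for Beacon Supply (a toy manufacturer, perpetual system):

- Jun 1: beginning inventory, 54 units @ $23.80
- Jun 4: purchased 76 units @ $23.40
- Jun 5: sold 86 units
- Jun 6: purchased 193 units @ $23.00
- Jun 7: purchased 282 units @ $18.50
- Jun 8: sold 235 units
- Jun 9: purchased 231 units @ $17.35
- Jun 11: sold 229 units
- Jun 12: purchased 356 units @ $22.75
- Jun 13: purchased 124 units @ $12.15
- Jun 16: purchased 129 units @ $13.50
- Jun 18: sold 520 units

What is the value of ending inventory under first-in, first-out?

Ending inventory = $6,023.60

Jun 5, 86 sold [FIFO — oldest first]: 54 @ $23.80 + 32 @ $23.40 = $2,034.00
Jun 8, 235 sold [FIFO — oldest first]: 44 @ $23.40 + 191 @ $23.00 = $5,422.60
Jun 11, 229 sold [FIFO — oldest first]: 2 @ $23.00 + 227 @ $18.50 = $4,245.50
Jun 18, 520 sold [FIFO — oldest first]: 55 @ $18.50 + 231 @ $17.35 + 234 @ $22.75 = $10,348.85
Total COGS = $2,034.00 + $5,422.60 + $4,245.50 + $10,348.85 = $22,050.95
Ending inventory: 122 @ $22.75 + 124 @ $12.15 + 129 @ $13.50 = $6,023.60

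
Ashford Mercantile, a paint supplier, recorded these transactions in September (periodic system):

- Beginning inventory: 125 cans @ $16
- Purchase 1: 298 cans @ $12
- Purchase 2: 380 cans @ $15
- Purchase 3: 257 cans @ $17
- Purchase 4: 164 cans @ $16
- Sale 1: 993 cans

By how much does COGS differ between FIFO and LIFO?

FIFO COGS: 125 @ $16 + 298 @ $12 + 380 @ $15 + 190 @ $17 = $14,506
LIFO COGS: 164 @ $16 + 257 @ $17 + 380 @ $15 + 192 @ $12 = $14,997
Difference = |$14,506 − $14,997| = $491

$491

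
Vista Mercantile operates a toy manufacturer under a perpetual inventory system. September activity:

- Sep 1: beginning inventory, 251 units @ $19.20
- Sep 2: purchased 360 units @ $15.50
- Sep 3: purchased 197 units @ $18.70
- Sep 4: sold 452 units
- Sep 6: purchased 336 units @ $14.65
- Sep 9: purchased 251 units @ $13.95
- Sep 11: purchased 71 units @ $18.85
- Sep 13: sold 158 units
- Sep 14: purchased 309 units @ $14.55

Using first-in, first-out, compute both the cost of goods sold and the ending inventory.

Sep 4, 452 sold [FIFO — oldest first]: 251 @ $19.20 + 201 @ $15.50 = $7,934.70
Sep 13, 158 sold [FIFO — oldest first]: 158 @ $15.50 = $2,449.00
Total COGS = $7,934.70 + $2,449.00 = $10,383.70
Ending inventory: 1 @ $15.50 + 197 @ $18.70 + 336 @ $14.65 + 251 @ $13.95 + 71 @ $18.85 + 309 @ $14.55 = $17,957.55
Check: goods available $28,341.25 = COGS $10,383.70 + ending $17,957.55

COGS = $10,383.70; ending inventory = $17,957.55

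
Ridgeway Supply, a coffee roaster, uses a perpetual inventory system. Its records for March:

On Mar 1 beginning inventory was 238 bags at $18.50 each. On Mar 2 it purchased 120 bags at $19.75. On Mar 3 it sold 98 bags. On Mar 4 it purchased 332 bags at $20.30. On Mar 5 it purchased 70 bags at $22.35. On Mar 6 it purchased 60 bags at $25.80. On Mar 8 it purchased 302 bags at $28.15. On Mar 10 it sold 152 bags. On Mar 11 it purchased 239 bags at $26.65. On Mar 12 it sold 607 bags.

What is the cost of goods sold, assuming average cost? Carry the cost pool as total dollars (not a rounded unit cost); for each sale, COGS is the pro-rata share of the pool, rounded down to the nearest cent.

After Mar 1: 238 on hand, pool $4,403.00 (≈ $18.5000 each)
After Mar 2: 358 on hand, pool $6,773.00 (≈ $18.9190 each)
Mar 3, sell 98: 98/358 × $6,773.00 → $1,854.06
After Mar 4: 592 on hand, pool $11,658.54 (≈ $19.6935 each)
After Mar 5: 662 on hand, pool $13,223.04 (≈ $19.9744 each)
After Mar 6: 722 on hand, pool $14,771.04 (≈ $20.4585 each)
After Mar 8: 1024 on hand, pool $23,272.34 (≈ $22.7269 each)
Mar 10, sell 152: 152/1024 × $23,272.34 → $3,454.48
After Mar 11: 1111 on hand, pool $26,187.21 (≈ $23.5708 each)
Mar 12, sell 607: 607/1111 × $26,187.21 → $14,307.50
Total COGS = $1,854.06 + $3,454.48 + $14,307.50 = $19,616.04
Ending inventory (cost pool remaining) = $11,879.71

COGS = $19,616.04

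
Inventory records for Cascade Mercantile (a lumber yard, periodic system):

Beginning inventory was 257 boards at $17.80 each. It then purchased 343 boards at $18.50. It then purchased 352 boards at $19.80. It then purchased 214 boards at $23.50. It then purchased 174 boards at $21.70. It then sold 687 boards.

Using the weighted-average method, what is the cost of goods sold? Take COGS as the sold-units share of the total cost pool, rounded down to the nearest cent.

Sale 1, sell 687: 687/1340 × $26,694.50 → $13,685.91
Ending inventory (cost pool remaining) = $13,008.59

COGS = $13,685.91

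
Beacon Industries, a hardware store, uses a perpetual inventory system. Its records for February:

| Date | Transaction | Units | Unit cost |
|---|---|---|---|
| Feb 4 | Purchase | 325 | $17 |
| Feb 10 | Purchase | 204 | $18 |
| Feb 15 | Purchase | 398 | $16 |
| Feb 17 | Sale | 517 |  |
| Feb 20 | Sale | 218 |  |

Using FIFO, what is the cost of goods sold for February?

COGS = $12,493

Feb 17, 517 sold [FIFO — oldest first]: 325 @ $17 + 192 @ $18 = $8,981
Feb 20, 218 sold [FIFO — oldest first]: 12 @ $18 + 206 @ $16 = $3,512
Total COGS = $8,981 + $3,512 = $12,493
Ending inventory: 192 @ $16 = $3,072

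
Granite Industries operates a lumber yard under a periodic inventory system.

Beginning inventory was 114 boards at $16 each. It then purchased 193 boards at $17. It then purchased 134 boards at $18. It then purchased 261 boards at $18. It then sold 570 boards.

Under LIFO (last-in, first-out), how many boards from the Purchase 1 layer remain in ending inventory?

18

Sale 1 (570) [LIFO — newest first]: 261 @ $18 + 134 @ $18 + 175 @ $17 = $10,085
Ending inventory: 114 @ $16 + 18 @ $17 = $2,130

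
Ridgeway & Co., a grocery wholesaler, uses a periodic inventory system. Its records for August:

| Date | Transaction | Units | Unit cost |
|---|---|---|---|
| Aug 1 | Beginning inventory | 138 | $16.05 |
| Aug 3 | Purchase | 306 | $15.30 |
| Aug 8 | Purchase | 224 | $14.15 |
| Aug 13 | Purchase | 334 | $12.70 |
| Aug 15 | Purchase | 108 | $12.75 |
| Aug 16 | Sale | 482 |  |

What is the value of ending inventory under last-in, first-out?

Ending inventory = $9,500.30

Aug 16, 482 sold [LIFO — newest first]: 108 @ $12.75 + 334 @ $12.70 + 40 @ $14.15 = $6,184.80
Ending inventory: 138 @ $16.05 + 306 @ $15.30 + 184 @ $14.15 = $9,500.30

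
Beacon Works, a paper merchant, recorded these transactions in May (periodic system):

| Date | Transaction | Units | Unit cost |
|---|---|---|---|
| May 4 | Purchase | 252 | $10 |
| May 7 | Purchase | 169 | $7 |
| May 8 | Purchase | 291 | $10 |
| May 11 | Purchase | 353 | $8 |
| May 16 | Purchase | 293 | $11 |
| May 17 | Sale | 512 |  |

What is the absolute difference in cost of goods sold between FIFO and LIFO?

FIFO COGS: 252 @ $10 + 169 @ $7 + 91 @ $10 = $4,613
LIFO COGS: 293 @ $11 + 219 @ $8 = $4,975
Difference = |$4,613 − $4,975| = $362

$362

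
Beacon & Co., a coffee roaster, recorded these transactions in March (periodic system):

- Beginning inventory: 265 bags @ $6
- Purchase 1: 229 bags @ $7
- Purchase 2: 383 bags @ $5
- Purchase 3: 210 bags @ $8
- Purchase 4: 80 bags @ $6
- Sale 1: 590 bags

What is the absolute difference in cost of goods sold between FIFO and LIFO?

FIFO COGS: 265 @ $6 + 229 @ $7 + 96 @ $5 = $3,673
LIFO COGS: 80 @ $6 + 210 @ $8 + 300 @ $5 = $3,660
Difference = |$3,673 − $3,660| = $13

$13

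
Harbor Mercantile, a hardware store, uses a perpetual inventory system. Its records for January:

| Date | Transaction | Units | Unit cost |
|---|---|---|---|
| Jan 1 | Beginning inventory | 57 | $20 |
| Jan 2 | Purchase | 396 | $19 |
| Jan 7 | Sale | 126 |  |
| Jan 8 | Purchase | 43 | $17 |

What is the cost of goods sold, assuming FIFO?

COGS = $2,451

Jan 7, 126 sold [FIFO — oldest first]: 57 @ $20 + 69 @ $19 = $2,451
Ending inventory: 327 @ $19 + 43 @ $17 = $6,944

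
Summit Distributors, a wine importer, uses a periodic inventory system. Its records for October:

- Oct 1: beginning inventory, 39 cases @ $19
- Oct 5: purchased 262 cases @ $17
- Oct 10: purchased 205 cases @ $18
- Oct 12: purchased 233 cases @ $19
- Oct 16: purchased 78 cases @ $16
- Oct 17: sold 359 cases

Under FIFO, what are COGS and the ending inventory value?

COGS = $6,239; ending inventory = $8,321

Oct 17, 359 sold [FIFO — oldest first]: 39 @ $19 + 262 @ $17 + 58 @ $18 = $6,239
Ending inventory: 147 @ $18 + 233 @ $19 + 78 @ $16 = $8,321
Check: goods available $14,560 = COGS $6,239 + ending $8,321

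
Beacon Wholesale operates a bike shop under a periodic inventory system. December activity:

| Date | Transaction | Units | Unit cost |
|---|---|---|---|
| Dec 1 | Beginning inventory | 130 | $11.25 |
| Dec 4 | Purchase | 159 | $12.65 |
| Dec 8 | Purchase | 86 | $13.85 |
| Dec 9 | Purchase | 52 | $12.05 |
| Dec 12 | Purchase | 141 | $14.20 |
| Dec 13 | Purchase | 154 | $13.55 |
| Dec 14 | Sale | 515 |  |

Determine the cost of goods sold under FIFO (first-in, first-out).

COGS = $6,541.15

Dec 14, 515 sold [FIFO — oldest first]: 130 @ $11.25 + 159 @ $12.65 + 86 @ $13.85 + 52 @ $12.05 + 88 @ $14.20 = $6,541.15
Ending inventory: 53 @ $14.20 + 154 @ $13.55 = $2,839.30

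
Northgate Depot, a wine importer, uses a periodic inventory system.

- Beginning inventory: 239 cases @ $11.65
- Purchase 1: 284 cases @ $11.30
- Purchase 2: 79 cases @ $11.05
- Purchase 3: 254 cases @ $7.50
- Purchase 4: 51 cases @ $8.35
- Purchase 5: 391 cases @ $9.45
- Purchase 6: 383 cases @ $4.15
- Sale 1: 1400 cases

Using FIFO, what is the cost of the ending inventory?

Sale 1 (1400) [FIFO — oldest first]: 239 @ $11.65 + 284 @ $11.30 + 79 @ $11.05 + 254 @ $7.50 + 51 @ $8.35 + 391 @ $9.45 + 102 @ $4.15 = $13,315.60
Ending inventory: 281 @ $4.15 = $1,166.15
Check: goods available $14,481.75 = COGS $13,315.60 + ending $1,166.15

Ending inventory = $1,166.15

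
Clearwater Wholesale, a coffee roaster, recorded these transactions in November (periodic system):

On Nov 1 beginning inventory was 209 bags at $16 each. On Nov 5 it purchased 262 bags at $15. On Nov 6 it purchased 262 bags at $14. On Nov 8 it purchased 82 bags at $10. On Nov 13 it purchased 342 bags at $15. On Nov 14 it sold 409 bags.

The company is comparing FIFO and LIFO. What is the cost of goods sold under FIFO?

COGS = $6,344

FIFO COGS: 209 @ $16 + 200 @ $15 = $6,344
LIFO COGS: 342 @ $15 + 67 @ $10 = $5,800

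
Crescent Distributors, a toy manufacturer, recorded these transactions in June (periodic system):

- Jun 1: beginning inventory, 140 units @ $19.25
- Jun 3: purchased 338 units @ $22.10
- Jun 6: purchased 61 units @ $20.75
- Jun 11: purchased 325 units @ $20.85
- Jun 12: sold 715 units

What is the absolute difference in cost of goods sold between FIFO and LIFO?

$212.75

FIFO COGS: 140 @ $19.25 + 338 @ $22.10 + 61 @ $20.75 + 176 @ $20.85 = $15,100.15
LIFO COGS: 325 @ $20.85 + 61 @ $20.75 + 329 @ $22.10 = $15,312.90
Difference = |$15,100.15 − $15,312.90| = $212.75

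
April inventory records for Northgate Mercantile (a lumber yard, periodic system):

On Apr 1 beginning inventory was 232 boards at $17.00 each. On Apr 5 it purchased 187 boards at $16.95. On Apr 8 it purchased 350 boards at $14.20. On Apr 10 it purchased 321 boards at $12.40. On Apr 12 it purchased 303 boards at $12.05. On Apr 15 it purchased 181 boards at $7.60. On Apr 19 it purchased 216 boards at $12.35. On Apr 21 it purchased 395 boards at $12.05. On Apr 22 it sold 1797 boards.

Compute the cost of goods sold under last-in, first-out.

Apr 22, 1797 sold [LIFO — newest first]: 395 @ $12.05 + 216 @ $12.35 + 181 @ $7.60 + 303 @ $12.05 + 321 @ $12.40 + 350 @ $14.20 + 31 @ $16.95 = $21,929.95
Ending inventory: 232 @ $17.00 + 156 @ $16.95 = $6,588.20
Check: goods available $28,518.15 = COGS $21,929.95 + ending $6,588.20

COGS = $21,929.95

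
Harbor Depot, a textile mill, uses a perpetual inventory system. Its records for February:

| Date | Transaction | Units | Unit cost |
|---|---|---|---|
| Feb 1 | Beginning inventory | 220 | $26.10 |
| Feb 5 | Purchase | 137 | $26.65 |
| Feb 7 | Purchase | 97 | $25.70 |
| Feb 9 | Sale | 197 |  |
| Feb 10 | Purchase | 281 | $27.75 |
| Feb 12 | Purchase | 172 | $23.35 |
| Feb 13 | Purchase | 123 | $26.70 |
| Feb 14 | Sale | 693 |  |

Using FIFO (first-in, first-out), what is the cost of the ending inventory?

Feb 9, 197 sold [FIFO — oldest first]: 197 @ $26.10 = $5,141.70
Feb 14, 693 sold [FIFO — oldest first]: 23 @ $26.10 + 137 @ $26.65 + 97 @ $25.70 + 281 @ $27.75 + 155 @ $23.35 = $18,161.25
Total COGS = $5,141.70 + $18,161.25 = $23,302.95
Ending inventory: 17 @ $23.35 + 123 @ $26.70 = $3,681.05
Check: goods available $26,984.00 = COGS $23,302.95 + ending $3,681.05

Ending inventory = $3,681.05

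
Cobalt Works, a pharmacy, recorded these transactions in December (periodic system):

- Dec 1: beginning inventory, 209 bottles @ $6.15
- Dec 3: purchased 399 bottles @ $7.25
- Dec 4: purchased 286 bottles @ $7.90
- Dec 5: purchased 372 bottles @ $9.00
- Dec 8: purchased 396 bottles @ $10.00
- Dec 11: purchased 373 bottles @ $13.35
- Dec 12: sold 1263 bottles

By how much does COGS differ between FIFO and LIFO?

$3,492.85

FIFO COGS: 209 @ $6.15 + 399 @ $7.25 + 286 @ $7.90 + 369 @ $9.00 = $9,758.50
LIFO COGS: 373 @ $13.35 + 396 @ $10.00 + 372 @ $9.00 + 122 @ $7.90 = $13,251.35
Difference = |$9,758.50 − $13,251.35| = $3,492.85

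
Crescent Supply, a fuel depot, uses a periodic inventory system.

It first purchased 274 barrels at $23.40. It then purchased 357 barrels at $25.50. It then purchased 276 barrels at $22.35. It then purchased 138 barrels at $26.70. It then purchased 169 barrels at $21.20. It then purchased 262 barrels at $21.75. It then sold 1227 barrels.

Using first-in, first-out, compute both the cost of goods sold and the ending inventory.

COGS = $29,233.85; ending inventory = $5,415.75

Sale 1 (1227) [FIFO — oldest first]: 274 @ $23.40 + 357 @ $25.50 + 276 @ $22.35 + 138 @ $26.70 + 169 @ $21.20 + 13 @ $21.75 = $29,233.85
Ending inventory: 249 @ $21.75 = $5,415.75
Check: goods available $34,649.60 = COGS $29,233.85 + ending $5,415.75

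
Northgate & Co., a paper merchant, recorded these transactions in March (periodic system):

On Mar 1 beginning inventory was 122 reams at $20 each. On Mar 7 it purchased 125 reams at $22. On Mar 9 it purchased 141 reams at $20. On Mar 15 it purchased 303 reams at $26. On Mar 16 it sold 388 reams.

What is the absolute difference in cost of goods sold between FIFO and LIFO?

$1,568

FIFO COGS: 122 @ $20 + 125 @ $22 + 141 @ $20 = $8,010
LIFO COGS: 303 @ $26 + 85 @ $20 = $9,578
Difference = |$8,010 − $9,578| = $1,568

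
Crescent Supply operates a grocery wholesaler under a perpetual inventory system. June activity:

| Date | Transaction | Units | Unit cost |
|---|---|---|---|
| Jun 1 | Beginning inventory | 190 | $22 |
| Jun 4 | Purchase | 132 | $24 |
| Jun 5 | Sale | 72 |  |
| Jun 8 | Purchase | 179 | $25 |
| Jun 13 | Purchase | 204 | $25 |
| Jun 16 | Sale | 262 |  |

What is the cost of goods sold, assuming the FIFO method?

Jun 5, 72 sold [FIFO — oldest first]: 72 @ $22 = $1,584
Jun 16, 262 sold [FIFO — oldest first]: 118 @ $22 + 132 @ $24 + 12 @ $25 = $6,064
Total COGS = $1,584 + $6,064 = $7,648
Ending inventory: 167 @ $25 + 204 @ $25 = $9,275

COGS = $7,648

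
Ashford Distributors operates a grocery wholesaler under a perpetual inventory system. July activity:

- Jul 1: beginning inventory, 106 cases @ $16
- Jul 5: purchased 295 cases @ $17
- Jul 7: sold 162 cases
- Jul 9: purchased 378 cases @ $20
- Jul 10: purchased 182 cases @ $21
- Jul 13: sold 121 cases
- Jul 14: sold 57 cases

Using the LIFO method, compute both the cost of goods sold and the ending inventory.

Jul 7, 162 sold [LIFO — newest first]: 162 @ $17 = $2,754
Jul 13, 121 sold [LIFO — newest first]: 121 @ $21 = $2,541
Jul 14, 57 sold [LIFO — newest first]: 57 @ $21 = $1,197
Total COGS = $2,754 + $2,541 + $1,197 = $6,492
Ending inventory: 106 @ $16 + 133 @ $17 + 378 @ $20 + 4 @ $21 = $11,601

COGS = $6,492; ending inventory = $11,601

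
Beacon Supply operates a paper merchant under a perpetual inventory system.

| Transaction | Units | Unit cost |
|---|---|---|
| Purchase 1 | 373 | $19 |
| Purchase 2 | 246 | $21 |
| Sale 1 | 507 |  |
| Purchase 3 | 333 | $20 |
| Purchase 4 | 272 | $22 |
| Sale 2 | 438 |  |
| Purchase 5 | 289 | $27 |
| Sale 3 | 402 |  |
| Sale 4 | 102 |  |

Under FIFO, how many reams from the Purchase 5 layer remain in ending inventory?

64

Sale 1 (507) [FIFO — oldest first]: 373 @ $19 + 134 @ $21 = $9,901
Sale 2 (438) [FIFO — oldest first]: 112 @ $21 + 326 @ $20 = $8,872
Sale 3 (402) [FIFO — oldest first]: 7 @ $20 + 272 @ $22 + 123 @ $27 = $9,445
Sale 4 (102) [FIFO — oldest first]: 102 @ $27 = $2,754
Total COGS = $9,901 + $8,872 + $9,445 + $2,754 = $30,972
Ending inventory: 64 @ $27 = $1,728
Check: goods available $32,700 = COGS $30,972 + ending $1,728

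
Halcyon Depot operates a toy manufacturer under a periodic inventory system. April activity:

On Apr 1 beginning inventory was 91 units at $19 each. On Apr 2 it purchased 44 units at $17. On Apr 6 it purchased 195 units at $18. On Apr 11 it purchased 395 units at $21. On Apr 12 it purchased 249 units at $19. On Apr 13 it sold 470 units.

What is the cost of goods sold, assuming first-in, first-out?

Apr 13, 470 sold [FIFO — oldest first]: 91 @ $19 + 44 @ $17 + 195 @ $18 + 140 @ $21 = $8,927
Ending inventory: 255 @ $21 + 249 @ $19 = $10,086

COGS = $8,927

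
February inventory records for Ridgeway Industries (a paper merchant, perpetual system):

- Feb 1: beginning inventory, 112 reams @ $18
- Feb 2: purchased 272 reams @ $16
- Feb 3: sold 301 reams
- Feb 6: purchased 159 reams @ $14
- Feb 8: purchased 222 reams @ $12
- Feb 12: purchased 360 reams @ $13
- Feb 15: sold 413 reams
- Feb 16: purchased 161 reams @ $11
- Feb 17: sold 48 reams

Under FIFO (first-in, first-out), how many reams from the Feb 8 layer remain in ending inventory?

Feb 3, 301 sold [FIFO — oldest first]: 112 @ $18 + 189 @ $16 = $5,040
Feb 15, 413 sold [FIFO — oldest first]: 83 @ $16 + 159 @ $14 + 171 @ $12 = $5,606
Feb 17, 48 sold [FIFO — oldest first]: 48 @ $12 = $576
Total COGS = $5,040 + $5,606 + $576 = $11,222
Ending inventory: 3 @ $12 + 360 @ $13 + 161 @ $11 = $6,487
Check: goods available $17,709 = COGS $11,222 + ending $6,487

3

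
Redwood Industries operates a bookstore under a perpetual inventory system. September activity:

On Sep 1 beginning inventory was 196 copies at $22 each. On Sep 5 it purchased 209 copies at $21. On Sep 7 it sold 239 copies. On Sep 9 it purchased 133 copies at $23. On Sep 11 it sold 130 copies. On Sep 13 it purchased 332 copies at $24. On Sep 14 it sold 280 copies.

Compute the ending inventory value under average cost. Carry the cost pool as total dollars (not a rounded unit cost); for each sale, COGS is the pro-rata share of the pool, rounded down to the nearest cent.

After Sep 1: 196 on hand, pool $4,312.00 (≈ $22.0000 each)
After Sep 5: 405 on hand, pool $8,701.00 (≈ $21.4840 each)
Sep 7, sell 239: 239/405 × $8,701.00 → $5,134.66
After Sep 9: 299 on hand, pool $6,625.34 (≈ $22.1583 each)
Sep 11, sell 130: 130/299 × $6,625.34 → $2,880.58
After Sep 13: 501 on hand, pool $11,712.76 (≈ $23.3788 each)
Sep 14, sell 280: 280/501 × $11,712.76 → $6,546.05
Total COGS = $5,134.66 + $2,880.58 + $6,546.05 = $14,561.29
Ending inventory (cost pool remaining) = $5,166.71
Check: goods available $19,728.00 = COGS $14,561.29 + ending $5,166.71

Ending inventory = $5,166.71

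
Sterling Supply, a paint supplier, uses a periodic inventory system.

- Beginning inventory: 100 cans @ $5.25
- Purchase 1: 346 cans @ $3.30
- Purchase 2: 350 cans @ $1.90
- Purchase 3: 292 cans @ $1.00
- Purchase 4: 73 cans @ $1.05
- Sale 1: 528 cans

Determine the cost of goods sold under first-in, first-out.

COGS = $1,822.60

Sale 1 (528) [FIFO — oldest first]: 100 @ $5.25 + 346 @ $3.30 + 82 @ $1.90 = $1,822.60
Ending inventory: 268 @ $1.90 + 292 @ $1.00 + 73 @ $1.05 = $877.85
Check: goods available $2,700.45 = COGS $1,822.60 + ending $877.85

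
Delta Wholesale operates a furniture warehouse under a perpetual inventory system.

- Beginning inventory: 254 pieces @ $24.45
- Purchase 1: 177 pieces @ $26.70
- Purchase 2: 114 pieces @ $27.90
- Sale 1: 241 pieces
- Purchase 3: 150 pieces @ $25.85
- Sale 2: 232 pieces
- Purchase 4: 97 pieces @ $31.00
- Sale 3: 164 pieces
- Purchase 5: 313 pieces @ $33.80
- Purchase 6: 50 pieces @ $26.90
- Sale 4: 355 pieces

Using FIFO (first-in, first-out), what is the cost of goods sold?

COGS = $27,761.30

Sale 1 (241) [FIFO — oldest first]: 241 @ $24.45 = $5,892.45
Sale 2 (232) [FIFO — oldest first]: 13 @ $24.45 + 177 @ $26.70 + 42 @ $27.90 = $6,215.55
Sale 3 (164) [FIFO — oldest first]: 72 @ $27.90 + 92 @ $25.85 = $4,387.00
Sale 4 (355) [FIFO — oldest first]: 58 @ $25.85 + 97 @ $31.00 + 200 @ $33.80 = $11,266.30
Total COGS = $5,892.45 + $6,215.55 + $4,387.00 + $11,266.30 = $27,761.30
Ending inventory: 113 @ $33.80 + 50 @ $26.90 = $5,164.40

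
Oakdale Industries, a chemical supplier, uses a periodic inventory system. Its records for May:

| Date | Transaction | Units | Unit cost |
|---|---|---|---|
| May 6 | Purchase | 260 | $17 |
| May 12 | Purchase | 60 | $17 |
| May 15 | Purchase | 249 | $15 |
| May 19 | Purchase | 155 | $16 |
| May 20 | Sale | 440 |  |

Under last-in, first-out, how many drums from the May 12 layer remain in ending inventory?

May 20, 440 sold [LIFO — newest first]: 155 @ $16 + 249 @ $15 + 36 @ $17 = $6,827
Ending inventory: 260 @ $17 + 24 @ $17 = $4,828

24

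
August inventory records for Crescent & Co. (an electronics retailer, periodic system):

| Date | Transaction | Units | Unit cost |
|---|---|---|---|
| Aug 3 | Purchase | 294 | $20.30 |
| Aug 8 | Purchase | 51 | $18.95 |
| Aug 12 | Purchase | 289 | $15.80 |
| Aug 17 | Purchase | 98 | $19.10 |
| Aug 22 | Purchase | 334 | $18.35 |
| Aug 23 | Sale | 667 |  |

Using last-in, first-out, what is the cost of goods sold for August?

Aug 23, 667 sold [LIFO — newest first]: 334 @ $18.35 + 98 @ $19.10 + 235 @ $15.80 = $11,713.70
Ending inventory: 294 @ $20.30 + 51 @ $18.95 + 54 @ $15.80 = $7,787.85

COGS = $11,713.70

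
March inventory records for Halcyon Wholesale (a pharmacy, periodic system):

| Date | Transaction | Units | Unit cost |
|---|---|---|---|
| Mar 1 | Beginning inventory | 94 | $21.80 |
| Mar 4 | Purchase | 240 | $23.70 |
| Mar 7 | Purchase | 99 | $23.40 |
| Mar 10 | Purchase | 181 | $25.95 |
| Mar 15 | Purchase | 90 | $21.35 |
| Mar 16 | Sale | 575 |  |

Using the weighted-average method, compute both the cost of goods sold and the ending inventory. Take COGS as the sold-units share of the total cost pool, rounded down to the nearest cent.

COGS = $13,617.24; ending inventory = $3,055.01

Mar 16, sell 575: 575/704 × $16,672.25 → $13,617.24
Ending inventory (cost pool remaining) = $3,055.01
Check: goods available $16,672.25 = COGS $13,617.24 + ending $3,055.01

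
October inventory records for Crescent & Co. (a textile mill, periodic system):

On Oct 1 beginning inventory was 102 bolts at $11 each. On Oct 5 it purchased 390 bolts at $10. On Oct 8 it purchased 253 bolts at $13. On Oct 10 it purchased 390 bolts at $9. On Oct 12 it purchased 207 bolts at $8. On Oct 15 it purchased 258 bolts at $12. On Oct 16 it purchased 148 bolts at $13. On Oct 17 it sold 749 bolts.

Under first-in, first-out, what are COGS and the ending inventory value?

COGS = $8,347; ending inventory = $10,150

Oct 17, 749 sold [FIFO — oldest first]: 102 @ $11 + 390 @ $10 + 253 @ $13 + 4 @ $9 = $8,347
Ending inventory: 386 @ $9 + 207 @ $8 + 258 @ $12 + 148 @ $13 = $10,150
Check: goods available $18,497 = COGS $8,347 + ending $10,150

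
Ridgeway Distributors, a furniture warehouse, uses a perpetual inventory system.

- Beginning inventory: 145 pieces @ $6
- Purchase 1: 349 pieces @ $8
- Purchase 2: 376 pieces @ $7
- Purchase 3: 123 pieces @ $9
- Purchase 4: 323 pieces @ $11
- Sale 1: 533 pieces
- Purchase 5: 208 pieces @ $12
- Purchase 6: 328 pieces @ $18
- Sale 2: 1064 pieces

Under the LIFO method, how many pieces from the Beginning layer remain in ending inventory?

145

Sale 1 (533) [LIFO — newest first]: 323 @ $11 + 123 @ $9 + 87 @ $7 = $5,269
Sale 2 (1064) [LIFO — newest first]: 328 @ $18 + 208 @ $12 + 289 @ $7 + 239 @ $8 = $12,335
Total COGS = $5,269 + $12,335 = $17,604
Ending inventory: 145 @ $6 + 110 @ $8 = $1,750
Check: goods available $19,354 = COGS $17,604 + ending $1,750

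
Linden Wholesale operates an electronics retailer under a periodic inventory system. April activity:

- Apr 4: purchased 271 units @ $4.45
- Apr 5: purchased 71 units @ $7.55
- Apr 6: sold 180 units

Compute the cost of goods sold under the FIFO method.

Apr 6, 180 sold [FIFO — oldest first]: 180 @ $4.45 = $801.00
Ending inventory: 91 @ $4.45 + 71 @ $7.55 = $941.00

COGS = $801.00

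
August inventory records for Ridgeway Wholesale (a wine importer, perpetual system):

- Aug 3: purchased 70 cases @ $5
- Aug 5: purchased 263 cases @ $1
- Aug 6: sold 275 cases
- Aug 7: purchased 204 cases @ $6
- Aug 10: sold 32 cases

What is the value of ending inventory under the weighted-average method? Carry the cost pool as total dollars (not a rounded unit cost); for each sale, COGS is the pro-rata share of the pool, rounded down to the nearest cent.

Ending inventory = $1,168.24

After Aug 3: 70 on hand, pool $350.00 (≈ $5.0000 each)
After Aug 5: 333 on hand, pool $613.00 (≈ $1.8408 each)
Aug 6, sell 275: 275/333 × $613.00 → $506.23
After Aug 7: 262 on hand, pool $1,330.77 (≈ $5.0793 each)
Aug 10, sell 32: 32/262 × $1,330.77 → $162.53
Total COGS = $506.23 + $162.53 = $668.76
Ending inventory (cost pool remaining) = $1,168.24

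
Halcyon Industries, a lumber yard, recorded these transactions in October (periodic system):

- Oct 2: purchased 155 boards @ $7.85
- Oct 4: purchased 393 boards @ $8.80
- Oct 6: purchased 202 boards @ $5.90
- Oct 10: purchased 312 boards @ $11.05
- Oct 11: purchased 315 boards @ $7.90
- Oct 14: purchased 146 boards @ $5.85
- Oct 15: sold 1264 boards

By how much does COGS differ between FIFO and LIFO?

FIFO COGS: 155 @ $7.85 + 393 @ $8.80 + 202 @ $5.90 + 312 @ $11.05 + 202 @ $7.90 = $10,910.35
LIFO COGS: 146 @ $5.85 + 315 @ $7.90 + 312 @ $11.05 + 202 @ $5.90 + 289 @ $8.80 = $10,525.20
Difference = |$10,910.35 − $10,525.20| = $385.15

$385.15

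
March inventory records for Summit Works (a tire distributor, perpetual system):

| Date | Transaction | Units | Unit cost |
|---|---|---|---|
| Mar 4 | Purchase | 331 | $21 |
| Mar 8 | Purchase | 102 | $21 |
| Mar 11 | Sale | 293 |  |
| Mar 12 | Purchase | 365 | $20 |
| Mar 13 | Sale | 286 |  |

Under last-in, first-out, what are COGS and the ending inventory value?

Mar 11, 293 sold [LIFO — newest first]: 102 @ $21 + 191 @ $21 = $6,153
Mar 13, 286 sold [LIFO — newest first]: 286 @ $20 = $5,720
Total COGS = $6,153 + $5,720 = $11,873
Ending inventory: 140 @ $21 + 79 @ $20 = $4,520

COGS = $11,873; ending inventory = $4,520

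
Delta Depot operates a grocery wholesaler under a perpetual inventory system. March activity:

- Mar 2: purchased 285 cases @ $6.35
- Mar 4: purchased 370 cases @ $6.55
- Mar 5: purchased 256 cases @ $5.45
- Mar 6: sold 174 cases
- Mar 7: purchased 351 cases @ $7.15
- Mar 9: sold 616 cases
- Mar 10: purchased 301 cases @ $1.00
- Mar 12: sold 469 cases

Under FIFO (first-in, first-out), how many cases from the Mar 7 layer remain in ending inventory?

Mar 6, 174 sold [FIFO — oldest first]: 174 @ $6.35 = $1,104.90
Mar 9, 616 sold [FIFO — oldest first]: 111 @ $6.35 + 370 @ $6.55 + 135 @ $5.45 = $3,864.10
Mar 12, 469 sold [FIFO — oldest first]: 121 @ $5.45 + 348 @ $7.15 = $3,147.65
Total COGS = $1,104.90 + $3,864.10 + $3,147.65 = $8,116.65
Ending inventory: 3 @ $7.15 + 301 @ $1.00 = $322.45

3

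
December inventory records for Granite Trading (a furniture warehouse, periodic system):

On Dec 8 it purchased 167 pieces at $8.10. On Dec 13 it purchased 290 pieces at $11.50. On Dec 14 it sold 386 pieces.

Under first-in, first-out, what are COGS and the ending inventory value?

COGS = $3,871.20; ending inventory = $816.50

Dec 14, 386 sold [FIFO — oldest first]: 167 @ $8.10 + 219 @ $11.50 = $3,871.20
Ending inventory: 71 @ $11.50 = $816.50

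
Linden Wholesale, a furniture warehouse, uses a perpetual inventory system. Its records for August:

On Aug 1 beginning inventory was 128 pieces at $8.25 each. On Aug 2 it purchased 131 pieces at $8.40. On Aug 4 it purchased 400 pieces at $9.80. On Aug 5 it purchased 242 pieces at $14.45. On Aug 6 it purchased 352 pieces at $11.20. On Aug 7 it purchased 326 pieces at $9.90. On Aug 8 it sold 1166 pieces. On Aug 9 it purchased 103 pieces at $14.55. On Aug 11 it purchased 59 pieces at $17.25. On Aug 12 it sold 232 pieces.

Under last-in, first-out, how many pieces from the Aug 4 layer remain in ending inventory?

Aug 8, 1166 sold [LIFO — newest first]: 326 @ $9.90 + 352 @ $11.20 + 242 @ $14.45 + 246 @ $9.80 = $13,077.50
Aug 12, 232 sold [LIFO — newest first]: 59 @ $17.25 + 103 @ $14.55 + 70 @ $9.80 = $3,202.40
Total COGS = $13,077.50 + $3,202.40 = $16,279.90
Ending inventory: 128 @ $8.25 + 131 @ $8.40 + 84 @ $9.80 = $2,979.60

84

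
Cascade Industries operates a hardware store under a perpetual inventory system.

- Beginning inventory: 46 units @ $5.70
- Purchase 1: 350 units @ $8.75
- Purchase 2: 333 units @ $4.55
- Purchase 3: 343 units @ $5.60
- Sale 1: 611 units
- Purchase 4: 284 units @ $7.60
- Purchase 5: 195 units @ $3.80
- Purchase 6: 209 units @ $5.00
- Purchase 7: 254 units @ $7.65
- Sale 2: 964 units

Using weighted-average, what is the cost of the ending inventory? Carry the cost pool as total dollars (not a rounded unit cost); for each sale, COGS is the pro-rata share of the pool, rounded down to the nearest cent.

After Beginning: 46 on hand, pool $262.20 (≈ $5.7000 each)
After Purchase 1: 396 on hand, pool $3,324.70 (≈ $8.3957 each)
After Purchase 2: 729 on hand, pool $4,839.85 (≈ $6.6390 each)
After Purchase 3: 1072 on hand, pool $6,760.65 (≈ $6.3066 each)
Sale 1, sell 611: 611/1072 × $6,760.65 → $3,853.31
After Purchase 4: 745 on hand, pool $5,065.74 (≈ $6.7997 each)
After Purchase 5: 940 on hand, pool $5,806.74 (≈ $6.1774 each)
After Purchase 6: 1149 on hand, pool $6,851.74 (≈ $5.9632 each)
After Purchase 7: 1403 on hand, pool $8,794.84 (≈ $6.2686 each)
Sale 2, sell 964: 964/1403 × $8,794.84 → $6,042.92
Total COGS = $3,853.31 + $6,042.92 = $9,896.23
Ending inventory (cost pool remaining) = $2,751.92
Check: goods available $12,648.15 = COGS $9,896.23 + ending $2,751.92

Ending inventory = $2,751.92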